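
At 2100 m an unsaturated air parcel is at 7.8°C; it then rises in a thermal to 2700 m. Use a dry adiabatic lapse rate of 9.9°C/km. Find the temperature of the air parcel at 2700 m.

2100 → 2700 m (dry adiabatic, 9.9°C/km): ΔT = -9.9 × 0.6 = -5.94°C → T = 1.86°C

1.86°C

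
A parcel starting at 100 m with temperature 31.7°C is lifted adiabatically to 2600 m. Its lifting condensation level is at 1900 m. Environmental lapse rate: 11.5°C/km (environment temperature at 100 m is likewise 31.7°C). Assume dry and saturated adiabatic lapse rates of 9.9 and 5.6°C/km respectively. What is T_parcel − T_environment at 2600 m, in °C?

Parcel:
  100 → 1900 m (dry, 9.9°C/km): ΔT = -9.9 × 1.8 = -17.82°C → T = 13.88°C
  1900 → 2600 m (saturated, 5.6°C/km): ΔT = -5.6 × 0.7 = -3.92°C → T = 9.96°C
Environment:
  100 → 2600 m (environment, 11.5°C/km): ΔT = -11.5 × 2.5 = -28.75°C → T = 2.95°C
T_parcel − T_env = 9.96 − 2.95 = +7.01°C

+7.01°C (parcel warmer than environment)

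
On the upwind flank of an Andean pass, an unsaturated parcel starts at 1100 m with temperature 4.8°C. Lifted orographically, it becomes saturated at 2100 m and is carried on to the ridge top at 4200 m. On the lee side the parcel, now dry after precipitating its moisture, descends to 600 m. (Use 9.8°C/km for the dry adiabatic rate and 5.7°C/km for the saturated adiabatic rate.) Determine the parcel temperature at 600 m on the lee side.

1100–2100 m, dry: Δz = 1 km ⇒ ΔT = -9.8°C; T = -5°C
2100–4200 m, saturated: Δz = 2.1 km ⇒ ΔT = -11.97°C; T = -16.97°C
4200–600 m, dry descent: Δz = 3.6 km ⇒ ΔT = +35.28°C; T = 18.31°C

18.31°C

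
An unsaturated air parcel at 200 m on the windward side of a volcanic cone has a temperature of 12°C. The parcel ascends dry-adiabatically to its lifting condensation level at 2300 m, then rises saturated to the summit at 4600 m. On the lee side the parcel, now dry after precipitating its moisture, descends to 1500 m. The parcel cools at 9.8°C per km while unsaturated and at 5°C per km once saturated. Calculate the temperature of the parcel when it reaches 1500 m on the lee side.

10.3°C

200–2300 m, dry: Δz = 2.1 km ⇒ ΔT = -20.58°C; T = -8.58°C
2300–4600 m, saturated: Δz = 2.3 km ⇒ ΔT = -11.5°C; T = -20.08°C
4600–1500 m, dry descent: Δz = 3.1 km ⇒ ΔT = +30.38°C; T = 10.3°C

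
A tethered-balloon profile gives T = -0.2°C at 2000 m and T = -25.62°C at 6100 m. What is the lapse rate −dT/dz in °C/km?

Γ = −ΔT/Δz = (-0.2 − (-25.62)) / (6100 − 2000) m
  = 25.42°C / 4.1 km = 6.2°C/km

6.2°C/km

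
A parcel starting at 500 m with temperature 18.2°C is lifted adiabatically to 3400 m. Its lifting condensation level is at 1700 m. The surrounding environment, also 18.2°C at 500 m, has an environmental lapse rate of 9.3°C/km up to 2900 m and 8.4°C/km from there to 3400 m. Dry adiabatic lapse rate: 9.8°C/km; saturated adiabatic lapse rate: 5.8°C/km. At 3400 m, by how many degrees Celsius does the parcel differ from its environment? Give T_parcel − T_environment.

+4.9°C (parcel warmer than environment)

Parcel:
  Dry to 1700 m: -9.8 × 1.2 km = -11.76°C, so T = 6.44°C.
  Saturated to 3400 m: -5.8 × 1.7 km = -9.86°C, so T = -3.42°C.
Environment:
  Environment, lower layer to 2900 m: -9.3 × 2.4 km = -22.32°C, so T = -4.12°C.
  Environment, upper layer to 3400 m: -8.4 × 0.5 km = -4.2°C, so T = -8.32°C.
T_parcel − T_env = -3.42 − (-8.32) = +4.9°C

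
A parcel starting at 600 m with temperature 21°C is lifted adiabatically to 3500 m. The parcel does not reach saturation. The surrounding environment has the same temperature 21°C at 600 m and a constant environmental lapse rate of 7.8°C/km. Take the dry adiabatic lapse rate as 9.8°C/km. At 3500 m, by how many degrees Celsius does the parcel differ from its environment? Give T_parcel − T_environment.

Parcel:
  Dry to 3500 m: -9.8 × 2.9 km = -28.42°C, so T = -7.42°C.
Environment:
  Environment to 3500 m: -7.8 × 2.9 km = -22.62°C, so T = -1.62°C.
T_parcel − T_env = -7.42 − (-1.62) = -5.8°C

-5.8°C (parcel cooler than environment)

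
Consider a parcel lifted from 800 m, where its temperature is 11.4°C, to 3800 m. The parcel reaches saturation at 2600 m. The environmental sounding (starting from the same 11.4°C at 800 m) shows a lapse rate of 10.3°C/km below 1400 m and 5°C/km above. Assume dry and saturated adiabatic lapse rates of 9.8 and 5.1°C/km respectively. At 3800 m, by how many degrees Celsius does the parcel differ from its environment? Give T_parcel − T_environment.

-5.58°C (parcel cooler than environment)

Parcel:
  800 → 2600 m (dry, 9.8°C/km): ΔT = -9.8 × 1.8 = -17.64°C → T = -6.24°C
  2600 → 3800 m (saturated, 5.1°C/km): ΔT = -5.1 × 1.2 = -6.12°C → T = -12.36°C
Environment:
  800 → 1400 m (environment, lower layer, 10.3°C/km): ΔT = -10.3 × 0.6 = -6.18°C → T = 5.22°C
  1400 → 3800 m (environment, upper layer, 5°C/km): ΔT = -5 × 2.4 = -12°C → T = -6.78°C
T_parcel − T_env = -12.36 − (-6.78) = -5.58°C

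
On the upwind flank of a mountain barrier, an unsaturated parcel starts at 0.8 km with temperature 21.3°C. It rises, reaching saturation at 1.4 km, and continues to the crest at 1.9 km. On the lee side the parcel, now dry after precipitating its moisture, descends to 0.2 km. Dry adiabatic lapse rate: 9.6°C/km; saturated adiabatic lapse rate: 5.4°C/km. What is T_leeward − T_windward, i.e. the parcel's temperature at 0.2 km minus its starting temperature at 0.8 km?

800–1400 m, dry: Δz = 0.6 km ⇒ ΔT = -5.76°C; T = 15.54°C
1400–1900 m, saturated: Δz = 0.5 km ⇒ ΔT = -2.7°C; T = 12.84°C
1900–200 m, dry descent: Δz = 1.7 km ⇒ ΔT = +16.32°C; T = 29.16°C
Net change vs windward start: 29.16 − 21.3 = +7.86°C

+7.86°C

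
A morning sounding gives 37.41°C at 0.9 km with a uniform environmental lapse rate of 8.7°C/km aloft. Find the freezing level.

Height above start = (37.41 − 0) / 8.7 = 4.3 km
Altitude = 900 m + 4300 m = 5200 m

5.2 km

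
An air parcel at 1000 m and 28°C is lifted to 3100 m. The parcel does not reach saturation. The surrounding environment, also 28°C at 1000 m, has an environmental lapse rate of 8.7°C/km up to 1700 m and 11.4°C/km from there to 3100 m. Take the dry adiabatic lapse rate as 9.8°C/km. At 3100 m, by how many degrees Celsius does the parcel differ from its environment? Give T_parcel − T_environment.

+1.47°C (parcel warmer than environment)

Parcel:
  From 1000 m to 3100 m (dry): cools by 9.8 × 2.1 = 20.58°C, giving 7.42°C.
Environment:
  From 1000 m to 1700 m (environment, lower layer): cools by 8.7 × 0.7 = 6.09°C, giving 21.91°C.
  From 1700 m to 3100 m (environment, upper layer): cools by 11.4 × 1.4 = 15.96°C, giving 5.95°C.
T_parcel − T_env = 7.42 − 5.95 = +1.47°C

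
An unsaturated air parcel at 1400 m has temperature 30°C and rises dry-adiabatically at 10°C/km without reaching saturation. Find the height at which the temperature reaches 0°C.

4400 m

Height above start = (30 − 0) / 10 = 3 km
Altitude = 1400 m + 3000 m = 4400 m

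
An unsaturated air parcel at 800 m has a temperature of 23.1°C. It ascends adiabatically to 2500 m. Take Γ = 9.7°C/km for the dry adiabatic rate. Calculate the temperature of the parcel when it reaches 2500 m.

From 800 m to 2500 m (dry adiabatic): cools by 9.7 × 1.7 = 16.49°C, giving 6.61°C.

6.61°C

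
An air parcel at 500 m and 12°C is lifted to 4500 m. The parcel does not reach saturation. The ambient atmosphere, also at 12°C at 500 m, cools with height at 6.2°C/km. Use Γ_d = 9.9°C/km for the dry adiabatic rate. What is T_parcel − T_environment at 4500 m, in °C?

Parcel:
  Dry to 4500 m: -9.9 × 4 km = -39.6°C, so T = -27.6°C.
Environment:
  Environment to 4500 m: -6.2 × 4 km = -24.8°C, so T = -12.8°C.
T_parcel − T_env = -27.6 − (-12.8) = -14.8°C

-14.8°C (parcel cooler than environment)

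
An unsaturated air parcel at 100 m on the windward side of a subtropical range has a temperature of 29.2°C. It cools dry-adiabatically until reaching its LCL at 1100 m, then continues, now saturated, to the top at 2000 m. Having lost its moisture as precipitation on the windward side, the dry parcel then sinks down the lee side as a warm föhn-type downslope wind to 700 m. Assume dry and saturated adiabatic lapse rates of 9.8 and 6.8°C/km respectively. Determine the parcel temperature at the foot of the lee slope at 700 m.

26.02°C

100–1100 m, dry: Δz = 1 km ⇒ ΔT = -9.8°C; T = 19.4°C
1100–2000 m, saturated: Δz = 0.9 km ⇒ ΔT = -6.12°C; T = 13.28°C
2000–700 m, dry descent: Δz = 1.3 km ⇒ ΔT = +12.74°C; T = 26.02°C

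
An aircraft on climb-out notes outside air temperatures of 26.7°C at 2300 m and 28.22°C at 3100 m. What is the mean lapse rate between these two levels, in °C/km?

-1.9°C/km

Γ = −ΔT/Δz = (26.7 − 28.22) / (3100 − 2300) m
  = -1.52°C / 0.8 km = -1.9°C/km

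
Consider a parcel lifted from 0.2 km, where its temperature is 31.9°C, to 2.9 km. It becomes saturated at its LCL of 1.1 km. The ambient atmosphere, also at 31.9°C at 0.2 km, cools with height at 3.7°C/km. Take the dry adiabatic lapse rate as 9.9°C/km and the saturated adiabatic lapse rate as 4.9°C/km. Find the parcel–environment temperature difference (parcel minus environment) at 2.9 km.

Parcel:
  Dry to 1100 m: -9.9 × 0.9 km = -8.91°C, so T = 22.99°C.
  Saturated to 2900 m: -4.9 × 1.8 km = -8.82°C, so T = 14.17°C.
Environment:
  Environment to 2900 m: -3.7 × 2.7 km = -9.99°C, so T = 21.91°C.
T_parcel − T_env = 14.17 − 21.91 = -7.74°C

-7.74°C (parcel cooler than environment)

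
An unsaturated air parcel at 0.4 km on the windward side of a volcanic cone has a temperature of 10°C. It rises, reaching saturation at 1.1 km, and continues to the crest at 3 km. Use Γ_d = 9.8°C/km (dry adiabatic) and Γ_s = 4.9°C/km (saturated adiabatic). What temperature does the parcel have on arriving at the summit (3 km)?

-6.17°C

From 400 m to 1100 m (dry): cools by 9.8 × 0.7 = 6.86°C, giving 3.14°C.
From 1100 m to 3000 m (saturated): cools by 4.9 × 1.9 = 9.31°C, giving -6.17°C.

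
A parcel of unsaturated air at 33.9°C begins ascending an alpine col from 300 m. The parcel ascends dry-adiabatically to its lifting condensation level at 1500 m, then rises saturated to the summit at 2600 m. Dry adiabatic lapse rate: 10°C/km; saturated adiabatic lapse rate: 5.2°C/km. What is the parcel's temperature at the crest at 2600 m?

300 → 1500 m (dry, 10°C/km): ΔT = -10 × 1.2 = -12°C → T = 21.9°C
1500 → 2600 m (saturated, 5.2°C/km): ΔT = -5.2 × 1.1 = -5.72°C → T = 16.18°C

16.18°C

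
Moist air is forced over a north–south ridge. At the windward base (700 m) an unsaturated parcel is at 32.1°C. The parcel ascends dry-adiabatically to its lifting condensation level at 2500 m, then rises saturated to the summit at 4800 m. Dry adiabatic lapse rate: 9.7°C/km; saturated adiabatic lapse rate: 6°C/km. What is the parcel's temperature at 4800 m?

0.84°C

700–2500 m, dry: Δz = 1.8 km ⇒ ΔT = -17.46°C; T = 14.64°C
2500–4800 m, saturated: Δz = 2.3 km ⇒ ΔT = -13.8°C; T = 0.84°C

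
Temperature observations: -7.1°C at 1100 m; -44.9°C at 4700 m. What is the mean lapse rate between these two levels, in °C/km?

Γ = −ΔT/Δz = (-7.1 − (-44.9)) / (4700 − 1100) m
  = 37.8°C / 3.6 km = 10.5°C/km

10.5°C/km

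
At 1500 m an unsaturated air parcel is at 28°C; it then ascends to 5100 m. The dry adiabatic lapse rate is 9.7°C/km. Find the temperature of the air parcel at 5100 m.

1500 → 5100 m (dry adiabatic, 9.7°C/km): ΔT = -9.7 × 3.6 = -34.92°C → T = -6.92°C

-6.92°C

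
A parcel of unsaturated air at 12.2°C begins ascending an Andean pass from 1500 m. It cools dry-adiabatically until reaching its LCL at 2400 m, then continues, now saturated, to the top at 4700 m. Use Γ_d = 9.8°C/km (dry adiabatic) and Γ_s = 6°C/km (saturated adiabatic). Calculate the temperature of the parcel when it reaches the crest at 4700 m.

From 1500 m to 2400 m (dry): cools by 9.8 × 0.9 = 8.82°C, giving 3.38°C.
From 2400 m to 4700 m (saturated): cools by 6 × 2.3 = 13.8°C, giving -10.42°C.

-10.42°C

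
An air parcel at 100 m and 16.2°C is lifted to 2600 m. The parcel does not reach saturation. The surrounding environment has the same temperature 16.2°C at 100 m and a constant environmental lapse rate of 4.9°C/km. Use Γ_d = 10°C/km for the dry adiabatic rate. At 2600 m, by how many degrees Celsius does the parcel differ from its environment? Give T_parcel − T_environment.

Parcel:
  100–2600 m, dry: Δz = 2.5 km ⇒ ΔT = -25°C; T = -8.8°C
Environment:
  100–2600 m, environment: Δz = 2.5 km ⇒ ΔT = -12.25°C; T = 3.95°C
T_parcel − T_env = -8.8 − 3.95 = -12.75°C

-12.75°C (parcel cooler than environment)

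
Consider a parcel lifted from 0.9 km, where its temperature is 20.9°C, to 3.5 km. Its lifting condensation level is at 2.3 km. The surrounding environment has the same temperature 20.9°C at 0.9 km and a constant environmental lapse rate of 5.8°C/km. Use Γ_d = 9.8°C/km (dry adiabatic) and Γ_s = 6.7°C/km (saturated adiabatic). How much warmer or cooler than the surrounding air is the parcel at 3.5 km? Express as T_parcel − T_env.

-6.68°C (parcel cooler than environment)

Parcel:
  From 900 m to 2300 m (dry): cools by 9.8 × 1.4 = 13.72°C, giving 7.18°C.
  From 2300 m to 3500 m (saturated): cools by 6.7 × 1.2 = 8.04°C, giving -0.86°C.
Environment:
  From 900 m to 3500 m (environment): cools by 5.8 × 2.6 = 15.08°C, giving 5.82°C.
T_parcel − T_env = -0.86 − 5.82 = -6.68°C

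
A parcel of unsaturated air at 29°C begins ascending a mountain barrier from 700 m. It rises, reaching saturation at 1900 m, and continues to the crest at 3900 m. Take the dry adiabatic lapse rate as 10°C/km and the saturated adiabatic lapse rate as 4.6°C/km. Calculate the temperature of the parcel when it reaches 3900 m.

Dry to 1900 m: -10 × 1.2 km = -12°C, so T = 17°C.
Saturated to 3900 m: -4.6 × 2 km = -9.2°C, so T = 7.8°C.

7.8°C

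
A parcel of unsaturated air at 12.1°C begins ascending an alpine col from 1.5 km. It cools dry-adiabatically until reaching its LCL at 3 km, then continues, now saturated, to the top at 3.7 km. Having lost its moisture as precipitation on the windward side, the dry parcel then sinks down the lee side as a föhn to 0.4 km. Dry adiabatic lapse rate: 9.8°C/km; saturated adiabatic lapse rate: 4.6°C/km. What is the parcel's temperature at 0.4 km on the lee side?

1500–3000 m, dry: Δz = 1.5 km ⇒ ΔT = -14.7°C; T = -2.6°C
3000–3700 m, saturated: Δz = 0.7 km ⇒ ΔT = -3.22°C; T = -5.82°C
3700–400 m, dry descent: Δz = 3.3 km ⇒ ΔT = +32.34°C; T = 26.52°C

26.52°C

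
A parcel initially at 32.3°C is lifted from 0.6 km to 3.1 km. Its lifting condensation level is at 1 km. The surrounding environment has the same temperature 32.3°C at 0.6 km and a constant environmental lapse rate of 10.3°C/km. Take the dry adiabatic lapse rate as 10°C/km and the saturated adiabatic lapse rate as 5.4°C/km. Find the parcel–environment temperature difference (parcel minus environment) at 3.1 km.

Parcel:
  600–1000 m, dry: Δz = 0.4 km ⇒ ΔT = -4°C; T = 28.3°C
  1000–3100 m, saturated: Δz = 2.1 km ⇒ ΔT = -11.34°C; T = 16.96°C
Environment:
  600–3100 m, environment: Δz = 2.5 km ⇒ ΔT = -25.75°C; T = 6.55°C
T_parcel − T_env = 16.96 − 6.55 = +10.41°C

+10.41°C (parcel warmer than environment)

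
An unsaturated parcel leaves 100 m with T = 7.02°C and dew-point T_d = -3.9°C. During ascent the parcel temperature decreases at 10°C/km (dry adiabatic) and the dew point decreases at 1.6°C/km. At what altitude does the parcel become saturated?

1400 m

T and T_d converge at 10 − 1.6 = 8.4°C per km
Height above start = (7.02 − (-3.9)) / 8.4 = 1.3 km
LCL altitude = 100 m + 1300 m = 1400 m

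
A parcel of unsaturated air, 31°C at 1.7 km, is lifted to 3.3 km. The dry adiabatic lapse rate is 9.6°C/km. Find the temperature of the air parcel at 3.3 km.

15.64°C

From 1700 m to 3300 m (dry adiabatic): cools by 9.6 × 1.6 = 15.36°C, giving 15.64°C.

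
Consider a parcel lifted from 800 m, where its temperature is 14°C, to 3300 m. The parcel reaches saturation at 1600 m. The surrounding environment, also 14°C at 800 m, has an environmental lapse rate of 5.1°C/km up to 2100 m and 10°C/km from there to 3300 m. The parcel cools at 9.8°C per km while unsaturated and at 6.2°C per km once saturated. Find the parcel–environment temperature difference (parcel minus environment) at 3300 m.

+0.25°C (parcel warmer than environment)

Parcel:
  800 → 1600 m (dry, 9.8°C/km): ΔT = -9.8 × 0.8 = -7.84°C → T = 6.16°C
  1600 → 3300 m (saturated, 6.2°C/km): ΔT = -6.2 × 1.7 = -10.54°C → T = -4.38°C
Environment:
  800 → 2100 m (environment, lower layer, 5.1°C/km): ΔT = -5.1 × 1.3 = -6.63°C → T = 7.37°C
  2100 → 3300 m (environment, upper layer, 10°C/km): ΔT = -10 × 1.2 = -12°C → T = -4.63°C
T_parcel − T_env = -4.38 − (-4.63) = +0.25°C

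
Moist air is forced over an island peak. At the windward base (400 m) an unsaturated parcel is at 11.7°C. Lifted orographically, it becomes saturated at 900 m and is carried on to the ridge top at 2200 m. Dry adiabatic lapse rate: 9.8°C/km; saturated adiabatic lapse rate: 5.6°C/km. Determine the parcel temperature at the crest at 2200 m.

-0.48°C

From 400 m to 900 m (dry): cools by 9.8 × 0.5 = 4.9°C, giving 6.8°C.
From 900 m to 2200 m (saturated): cools by 5.6 × 1.3 = 7.28°C, giving -0.48°C.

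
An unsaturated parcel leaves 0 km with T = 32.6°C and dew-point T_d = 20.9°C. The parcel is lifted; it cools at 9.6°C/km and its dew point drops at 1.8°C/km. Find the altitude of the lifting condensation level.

T and T_d converge at 9.6 − 1.8 = 7.8°C per km
Height above start = (32.6 − 20.9) / 7.8 = 1.5 km
LCL altitude = 0 m + 1500 m = 1500 m

1.5 km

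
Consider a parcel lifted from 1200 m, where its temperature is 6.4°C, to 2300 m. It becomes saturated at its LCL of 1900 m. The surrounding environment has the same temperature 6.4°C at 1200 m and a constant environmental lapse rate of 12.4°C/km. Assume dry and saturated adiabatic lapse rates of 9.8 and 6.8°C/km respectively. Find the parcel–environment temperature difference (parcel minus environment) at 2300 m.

Parcel:
  Dry to 1900 m: -9.8 × 0.7 km = -6.86°C, so T = -0.46°C.
  Saturated to 2300 m: -6.8 × 0.4 km = -2.72°C, so T = -3.18°C.
Environment:
  Environment to 2300 m: -12.4 × 1.1 km = -13.64°C, so T = -7.24°C.
T_parcel − T_env = -3.18 − (-7.24) = +4.06°C

+4.06°C (parcel warmer than environment)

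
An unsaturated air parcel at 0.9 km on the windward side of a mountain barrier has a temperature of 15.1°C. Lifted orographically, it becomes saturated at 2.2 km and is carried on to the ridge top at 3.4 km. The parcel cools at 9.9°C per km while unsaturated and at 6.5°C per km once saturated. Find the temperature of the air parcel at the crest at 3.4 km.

900 → 2200 m (dry, 9.9°C/km): ΔT = -9.9 × 1.3 = -12.87°C → T = 2.23°C
2200 → 3400 m (saturated, 6.5°C/km): ΔT = -6.5 × 1.2 = -7.8°C → T = -5.57°C

-5.57°C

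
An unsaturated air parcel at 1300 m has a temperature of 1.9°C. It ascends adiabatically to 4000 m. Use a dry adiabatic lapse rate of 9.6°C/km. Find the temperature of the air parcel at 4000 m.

Dry adiabatic to 4000 m: -9.6 × 2.7 km = -25.92°C, so T = -24.02°C.

-24.02°C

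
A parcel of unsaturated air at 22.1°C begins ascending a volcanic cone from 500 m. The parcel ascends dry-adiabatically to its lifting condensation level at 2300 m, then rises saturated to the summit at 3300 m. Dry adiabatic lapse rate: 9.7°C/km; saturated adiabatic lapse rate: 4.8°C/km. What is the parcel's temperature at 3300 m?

500–2300 m, dry: Δz = 1.8 km ⇒ ΔT = -17.46°C; T = 4.64°C
2300–3300 m, saturated: Δz = 1 km ⇒ ΔT = -4.8°C; T = -0.16°C

-0.16°C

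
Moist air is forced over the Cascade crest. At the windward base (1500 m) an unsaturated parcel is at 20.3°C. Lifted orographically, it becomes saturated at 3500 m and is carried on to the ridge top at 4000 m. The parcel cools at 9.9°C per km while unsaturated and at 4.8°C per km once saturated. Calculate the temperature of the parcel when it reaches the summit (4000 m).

1500 → 3500 m (dry, 9.9°C/km): ΔT = -9.9 × 2 = -19.8°C → T = 0.5°C
3500 → 4000 m (saturated, 4.8°C/km): ΔT = -4.8 × 0.5 = -2.4°C → T = -1.9°C

-1.9°C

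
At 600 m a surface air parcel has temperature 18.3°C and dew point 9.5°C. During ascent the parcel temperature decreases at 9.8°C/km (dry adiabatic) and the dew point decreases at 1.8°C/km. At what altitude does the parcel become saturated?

T and T_d converge at 9.8 − 1.8 = 8°C per km
Height above start = (18.3 − 9.5) / 8 = 1.1 km
LCL altitude = 600 m + 1100 m = 1700 m

1700 m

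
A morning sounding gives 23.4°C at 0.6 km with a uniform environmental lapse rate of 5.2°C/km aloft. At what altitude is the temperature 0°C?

Height above start = (23.4 − 0) / 5.2 = 4.5 km
Altitude = 600 m + 4500 m = 5100 m

5.1 km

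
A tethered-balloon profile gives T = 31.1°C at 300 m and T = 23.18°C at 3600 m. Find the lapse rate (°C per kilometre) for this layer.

2.4°C/km

Γ = −ΔT/Δz = (31.1 − 23.18) / (3600 − 300) m
  = 7.92°C / 3.3 km = 2.4°C/km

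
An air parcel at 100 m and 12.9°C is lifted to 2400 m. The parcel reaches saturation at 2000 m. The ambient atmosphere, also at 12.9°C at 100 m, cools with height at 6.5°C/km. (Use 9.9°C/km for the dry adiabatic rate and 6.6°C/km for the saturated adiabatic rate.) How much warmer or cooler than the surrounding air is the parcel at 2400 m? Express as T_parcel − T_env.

Parcel:
  Dry to 2000 m: -9.9 × 1.9 km = -18.81°C, so T = -5.91°C.
  Saturated to 2400 m: -6.6 × 0.4 km = -2.64°C, so T = -8.55°C.
Environment:
  Environment to 2400 m: -6.5 × 2.3 km = -14.95°C, so T = -2.05°C.
T_parcel − T_env = -8.55 − (-2.05) = -6.5°C

-6.5°C (parcel cooler than environment)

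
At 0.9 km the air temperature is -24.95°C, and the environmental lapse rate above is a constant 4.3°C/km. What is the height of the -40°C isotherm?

4.4 km

Height above start = (-24.95 − (-40)) / 4.3 = 3.5 km
Altitude = 900 m + 3500 m = 4400 m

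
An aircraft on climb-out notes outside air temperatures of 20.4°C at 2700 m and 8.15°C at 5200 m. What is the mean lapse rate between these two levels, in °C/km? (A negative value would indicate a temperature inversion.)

4.9°C/km

Γ = −ΔT/Δz = (20.4 − 8.15) / (5200 − 2700) m
  = 12.25°C / 2.5 km = 4.9°C/km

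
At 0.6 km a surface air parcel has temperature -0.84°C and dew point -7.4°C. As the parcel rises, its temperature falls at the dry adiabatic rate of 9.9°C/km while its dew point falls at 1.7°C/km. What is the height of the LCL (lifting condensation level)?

T and T_d converge at 9.9 − 1.7 = 8.2°C per km
Height above start = (-0.84 − (-7.4)) / 8.2 = 0.8 km
LCL altitude = 600 m + 800 m = 1400 m

1.4 km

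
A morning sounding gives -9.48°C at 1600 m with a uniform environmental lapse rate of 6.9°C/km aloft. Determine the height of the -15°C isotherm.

Height above start = (-9.48 − (-15)) / 6.9 = 0.8 km
Altitude = 1600 m + 800 m = 2400 m

2400 m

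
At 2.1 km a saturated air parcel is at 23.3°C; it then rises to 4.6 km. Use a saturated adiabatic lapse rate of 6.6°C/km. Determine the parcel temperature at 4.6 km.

Saturated adiabatic to 4600 m: -6.6 × 2.5 km = -16.5°C, so T = 6.8°C.

6.8°C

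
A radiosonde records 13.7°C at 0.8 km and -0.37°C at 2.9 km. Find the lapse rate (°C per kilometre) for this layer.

6.7°C/km

Γ = −ΔT/Δz = (13.7 − (-0.37)) / (2900 − 800) m
  = 14.07°C / 2.1 km = 6.7°C/km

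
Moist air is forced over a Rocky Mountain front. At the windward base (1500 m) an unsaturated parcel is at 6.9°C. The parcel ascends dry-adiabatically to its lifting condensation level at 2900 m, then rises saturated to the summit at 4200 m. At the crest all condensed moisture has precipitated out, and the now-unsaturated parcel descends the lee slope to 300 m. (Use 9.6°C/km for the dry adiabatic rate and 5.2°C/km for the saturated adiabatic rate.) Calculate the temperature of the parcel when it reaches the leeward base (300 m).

From 1500 m to 2900 m (dry): cools by 9.6 × 1.4 = 13.44°C, giving -6.54°C.
From 2900 m to 4200 m (saturated): cools by 5.2 × 1.3 = 6.76°C, giving -13.3°C.
From 4200 m to 300 m (dry descent): warms by 9.6 × 3.9 = 37.44°C, giving 24.14°C.

24.14°C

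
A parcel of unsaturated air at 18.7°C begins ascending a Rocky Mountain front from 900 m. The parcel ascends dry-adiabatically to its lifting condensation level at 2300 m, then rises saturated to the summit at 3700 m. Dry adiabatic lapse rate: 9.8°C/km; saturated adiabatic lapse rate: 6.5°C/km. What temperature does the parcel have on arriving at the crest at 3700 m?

900 → 2300 m (dry, 9.8°C/km): ΔT = -9.8 × 1.4 = -13.72°C → T = 4.98°C
2300 → 3700 m (saturated, 6.5°C/km): ΔT = -6.5 × 1.4 = -9.1°C → T = -4.12°C

-4.12°C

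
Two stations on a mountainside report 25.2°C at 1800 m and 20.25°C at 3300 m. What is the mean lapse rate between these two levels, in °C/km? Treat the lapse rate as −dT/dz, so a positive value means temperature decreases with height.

3.3°C/km

Γ = −ΔT/Δz = (25.2 − 20.25) / (3300 − 1800) m
  = 4.95°C / 1.5 km = 3.3°C/km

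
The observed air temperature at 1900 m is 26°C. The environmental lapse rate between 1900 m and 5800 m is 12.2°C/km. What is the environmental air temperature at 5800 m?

Environmental to 5800 m: -12.2 × 3.9 km = -47.58°C, so T = -21.58°C.

-21.58°C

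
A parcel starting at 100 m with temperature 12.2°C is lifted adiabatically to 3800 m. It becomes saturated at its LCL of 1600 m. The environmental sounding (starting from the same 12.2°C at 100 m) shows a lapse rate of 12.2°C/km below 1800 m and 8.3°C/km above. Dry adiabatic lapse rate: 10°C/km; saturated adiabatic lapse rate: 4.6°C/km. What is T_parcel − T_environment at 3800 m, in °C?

+12.22°C (parcel warmer than environment)

Parcel:
  From 100 m to 1600 m (dry): cools by 10 × 1.5 = 15°C, giving -2.8°C.
  From 1600 m to 3800 m (saturated): cools by 4.6 × 2.2 = 10.12°C, giving -12.92°C.
Environment:
  From 100 m to 1800 m (environment, lower layer): cools by 12.2 × 1.7 = 20.74°C, giving -8.54°C.
  From 1800 m to 3800 m (environment, upper layer): cools by 8.3 × 2 = 16.6°C, giving -25.14°C.
T_parcel − T_env = -12.92 − (-25.14) = +12.22°C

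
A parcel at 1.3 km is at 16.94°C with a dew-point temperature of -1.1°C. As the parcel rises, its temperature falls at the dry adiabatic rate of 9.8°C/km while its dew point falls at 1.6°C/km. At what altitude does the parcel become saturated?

T and T_d converge at 9.8 − 1.6 = 8.2°C per km
Height above start = (16.94 − (-1.1)) / 8.2 = 2.2 km
LCL altitude = 1300 m + 2200 m = 3500 m

3.5 km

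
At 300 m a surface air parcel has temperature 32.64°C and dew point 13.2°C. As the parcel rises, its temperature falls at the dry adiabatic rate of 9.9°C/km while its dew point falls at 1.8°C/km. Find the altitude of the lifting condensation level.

T and T_d converge at 9.9 − 1.8 = 8.1°C per km
Height above start = (32.64 − 13.2) / 8.1 = 2.4 km
LCL altitude = 300 m + 2400 m = 2700 m

2700 m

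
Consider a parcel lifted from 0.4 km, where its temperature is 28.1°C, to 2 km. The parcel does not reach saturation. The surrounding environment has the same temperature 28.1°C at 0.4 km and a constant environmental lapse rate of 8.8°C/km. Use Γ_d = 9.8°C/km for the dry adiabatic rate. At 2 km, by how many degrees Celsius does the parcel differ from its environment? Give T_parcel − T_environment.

-1.6°C (parcel cooler than environment)

Parcel:
  From 400 m to 2000 m (dry): cools by 9.8 × 1.6 = 15.68°C, giving 12.42°C.
Environment:
  From 400 m to 2000 m (environment): cools by 8.8 × 1.6 = 14.08°C, giving 14.02°C.
T_parcel − T_env = 12.42 − 14.02 = -1.6°C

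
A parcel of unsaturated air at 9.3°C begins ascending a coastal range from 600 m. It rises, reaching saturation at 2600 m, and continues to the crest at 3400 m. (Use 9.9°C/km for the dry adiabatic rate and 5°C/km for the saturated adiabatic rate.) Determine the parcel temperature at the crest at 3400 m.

-14.5°C

600 → 2600 m (dry, 9.9°C/km): ΔT = -9.9 × 2 = -19.8°C → T = -10.5°C
2600 → 3400 m (saturated, 5°C/km): ΔT = -5 × 0.8 = -4°C → T = -14.5°C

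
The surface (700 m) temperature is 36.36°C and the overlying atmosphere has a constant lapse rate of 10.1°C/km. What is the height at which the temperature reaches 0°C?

4300 m

Height above start = (36.36 − 0) / 10.1 = 3.6 km
Altitude = 700 m + 3600 m = 4300 m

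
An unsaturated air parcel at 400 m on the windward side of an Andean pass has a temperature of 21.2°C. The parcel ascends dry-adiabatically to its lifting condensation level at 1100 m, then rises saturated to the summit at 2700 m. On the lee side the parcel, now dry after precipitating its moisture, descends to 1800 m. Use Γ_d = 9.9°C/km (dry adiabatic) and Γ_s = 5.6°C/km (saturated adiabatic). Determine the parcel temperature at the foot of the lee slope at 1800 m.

400 → 1100 m (dry, 9.9°C/km): ΔT = -9.9 × 0.7 = -6.93°C → T = 14.27°C
1100 → 2700 m (saturated, 5.6°C/km): ΔT = -5.6 × 1.6 = -8.96°C → T = 5.31°C
2700 → 1800 m (dry descent, 9.9°C/km): ΔT = +9.9 × 0.9 = +8.91°C → T = 14.22°C

14.22°C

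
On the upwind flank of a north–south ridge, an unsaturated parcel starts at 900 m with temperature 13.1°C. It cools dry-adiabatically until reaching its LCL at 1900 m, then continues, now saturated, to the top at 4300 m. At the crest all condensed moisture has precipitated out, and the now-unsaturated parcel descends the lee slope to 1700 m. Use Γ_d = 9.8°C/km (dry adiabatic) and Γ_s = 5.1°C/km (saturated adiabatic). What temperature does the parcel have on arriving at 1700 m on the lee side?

Dry to 1900 m: -9.8 × 1 km = -9.8°C, so T = 3.3°C.
Saturated to 4300 m: -5.1 × 2.4 km = -12.24°C, so T = -8.94°C.
Dry descent to 1700 m: +9.8 × 2.6 km = +25.48°C, so T = 16.54°C.

16.54°C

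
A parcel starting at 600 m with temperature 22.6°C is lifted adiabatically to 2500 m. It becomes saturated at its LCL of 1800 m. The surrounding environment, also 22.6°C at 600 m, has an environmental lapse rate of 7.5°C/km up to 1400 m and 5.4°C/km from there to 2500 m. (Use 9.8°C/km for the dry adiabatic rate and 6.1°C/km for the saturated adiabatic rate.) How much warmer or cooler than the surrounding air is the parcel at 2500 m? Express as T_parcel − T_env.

-4.09°C (parcel cooler than environment)

Parcel:
  600–1800 m, dry: Δz = 1.2 km ⇒ ΔT = -11.76°C; T = 10.84°C
  1800–2500 m, saturated: Δz = 0.7 km ⇒ ΔT = -4.27°C; T = 6.57°C
Environment:
  600–1400 m, environment, lower layer: Δz = 0.8 km ⇒ ΔT = -6°C; T = 16.6°C
  1400–2500 m, environment, upper layer: Δz = 1.1 km ⇒ ΔT = -5.94°C; T = 10.66°C
T_parcel − T_env = 6.57 − 10.66 = -4.09°C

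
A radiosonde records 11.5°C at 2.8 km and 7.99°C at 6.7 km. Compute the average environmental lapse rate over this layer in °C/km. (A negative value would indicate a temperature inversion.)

Γ = −ΔT/Δz = (11.5 − 7.99) / (6700 − 2800) m
  = 3.51°C / 3.9 km = 0.9°C/km

0.9°C/km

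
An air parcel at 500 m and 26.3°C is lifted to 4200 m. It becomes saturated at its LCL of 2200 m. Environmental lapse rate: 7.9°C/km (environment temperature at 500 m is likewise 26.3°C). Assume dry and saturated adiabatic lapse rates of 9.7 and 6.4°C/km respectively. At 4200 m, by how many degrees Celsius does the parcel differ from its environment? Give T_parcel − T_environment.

Parcel:
  500 → 2200 m (dry, 9.7°C/km): ΔT = -9.7 × 1.7 = -16.49°C → T = 9.81°C
  2200 → 4200 m (saturated, 6.4°C/km): ΔT = -6.4 × 2 = -12.8°C → T = -2.99°C
Environment:
  500 → 4200 m (environment, 7.9°C/km): ΔT = -7.9 × 3.7 = -29.23°C → T = -2.93°C
T_parcel − T_env = -2.99 − (-2.93) = -0.06°C

-0.06°C (parcel cooler than environment)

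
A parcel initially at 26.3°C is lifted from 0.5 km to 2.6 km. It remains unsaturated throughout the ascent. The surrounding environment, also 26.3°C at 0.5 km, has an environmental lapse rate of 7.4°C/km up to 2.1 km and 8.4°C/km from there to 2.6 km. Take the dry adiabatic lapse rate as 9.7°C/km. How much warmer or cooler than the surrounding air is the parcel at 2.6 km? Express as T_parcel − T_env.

-4.33°C (parcel cooler than environment)

Parcel:
  Dry to 2600 m: -9.7 × 2.1 km = -20.37°C, so T = 5.93°C.
Environment:
  Environment, lower layer to 2100 m: -7.4 × 1.6 km = -11.84°C, so T = 14.46°C.
  Environment, upper layer to 2600 m: -8.4 × 0.5 km = -4.2°C, so T = 10.26°C.
T_parcel − T_env = 5.93 − 10.26 = -4.33°C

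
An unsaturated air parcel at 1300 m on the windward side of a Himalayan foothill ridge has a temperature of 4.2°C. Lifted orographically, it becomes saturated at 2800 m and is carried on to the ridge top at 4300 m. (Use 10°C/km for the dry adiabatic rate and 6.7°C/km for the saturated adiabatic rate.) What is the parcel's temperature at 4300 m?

1300 → 2800 m (dry, 10°C/km): ΔT = -10 × 1.5 = -15°C → T = -10.8°C
2800 → 4300 m (saturated, 6.7°C/km): ΔT = -6.7 × 1.5 = -10.05°C → T = -20.85°C

-20.85°C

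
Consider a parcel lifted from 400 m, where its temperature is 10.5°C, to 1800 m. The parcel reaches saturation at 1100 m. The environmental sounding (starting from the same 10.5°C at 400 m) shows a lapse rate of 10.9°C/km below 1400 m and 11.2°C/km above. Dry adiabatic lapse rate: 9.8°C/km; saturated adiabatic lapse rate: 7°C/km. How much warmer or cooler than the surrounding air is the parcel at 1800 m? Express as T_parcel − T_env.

Parcel:
  Dry to 1100 m: -9.8 × 0.7 km = -6.86°C, so T = 3.64°C.
  Saturated to 1800 m: -7 × 0.7 km = -4.9°C, so T = -1.26°C.
Environment:
  Environment, lower layer to 1400 m: -10.9 × 1 km = -10.9°C, so T = -0.4°C.
  Environment, upper layer to 1800 m: -11.2 × 0.4 km = -4.48°C, so T = -4.88°C.
T_parcel − T_env = -1.26 − (-4.88) = +3.62°C

+3.62°C (parcel warmer than environment)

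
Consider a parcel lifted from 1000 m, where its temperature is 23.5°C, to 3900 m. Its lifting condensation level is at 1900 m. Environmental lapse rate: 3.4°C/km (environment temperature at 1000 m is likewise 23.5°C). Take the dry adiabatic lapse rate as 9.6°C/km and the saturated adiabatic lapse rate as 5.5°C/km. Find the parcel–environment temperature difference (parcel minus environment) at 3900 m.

-9.78°C (parcel cooler than environment)

Parcel:
  From 1000 m to 1900 m (dry): cools by 9.6 × 0.9 = 8.64°C, giving 14.86°C.
  From 1900 m to 3900 m (saturated): cools by 5.5 × 2 = 11°C, giving 3.86°C.
Environment:
  From 1000 m to 3900 m (environment): cools by 3.4 × 2.9 = 9.86°C, giving 13.64°C.
T_parcel − T_env = 3.86 − 13.64 = -9.78°C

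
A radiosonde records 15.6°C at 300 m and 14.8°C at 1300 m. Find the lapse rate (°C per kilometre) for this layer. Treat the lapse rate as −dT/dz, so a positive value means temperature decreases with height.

0.8°C/km

Γ = −ΔT/Δz = (15.6 − 14.8) / (1300 − 300) m
  = 0.8°C / 1 km = 0.8°C/km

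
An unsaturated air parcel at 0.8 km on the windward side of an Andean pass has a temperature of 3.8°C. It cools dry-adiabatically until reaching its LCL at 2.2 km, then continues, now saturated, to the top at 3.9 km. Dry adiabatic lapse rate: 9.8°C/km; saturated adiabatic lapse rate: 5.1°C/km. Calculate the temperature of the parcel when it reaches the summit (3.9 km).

-18.59°C

800 → 2200 m (dry, 9.8°C/km): ΔT = -9.8 × 1.4 = -13.72°C → T = -9.92°C
2200 → 3900 m (saturated, 5.1°C/km): ΔT = -5.1 × 1.7 = -8.67°C → T = -18.59°C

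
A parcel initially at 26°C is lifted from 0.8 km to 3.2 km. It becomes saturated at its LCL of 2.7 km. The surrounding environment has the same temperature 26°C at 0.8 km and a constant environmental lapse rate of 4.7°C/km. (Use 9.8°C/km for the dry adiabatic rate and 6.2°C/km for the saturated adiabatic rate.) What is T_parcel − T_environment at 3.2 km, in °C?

-10.44°C (parcel cooler than environment)

Parcel:
  800–2700 m, dry: Δz = 1.9 km ⇒ ΔT = -18.62°C; T = 7.38°C
  2700–3200 m, saturated: Δz = 0.5 km ⇒ ΔT = -3.1°C; T = 4.28°C
Environment:
  800–3200 m, environment: Δz = 2.4 km ⇒ ΔT = -11.28°C; T = 14.72°C
T_parcel − T_env = 4.28 − 14.72 = -10.44°C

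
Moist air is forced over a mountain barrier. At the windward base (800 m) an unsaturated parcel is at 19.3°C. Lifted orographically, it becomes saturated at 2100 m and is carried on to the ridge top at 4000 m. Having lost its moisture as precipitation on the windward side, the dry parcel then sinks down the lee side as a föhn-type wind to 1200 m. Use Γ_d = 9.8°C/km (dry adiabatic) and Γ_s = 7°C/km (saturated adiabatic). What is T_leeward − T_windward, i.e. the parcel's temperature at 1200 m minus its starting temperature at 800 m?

From 800 m to 2100 m (dry): cools by 9.8 × 1.3 = 12.74°C, giving 6.56°C.
From 2100 m to 4000 m (saturated): cools by 7 × 1.9 = 13.3°C, giving -6.74°C.
From 4000 m to 1200 m (dry descent): warms by 9.8 × 2.8 = 27.44°C, giving 20.7°C.
Net change vs windward start: 20.7 − 19.3 = +1.4°C

+1.4°C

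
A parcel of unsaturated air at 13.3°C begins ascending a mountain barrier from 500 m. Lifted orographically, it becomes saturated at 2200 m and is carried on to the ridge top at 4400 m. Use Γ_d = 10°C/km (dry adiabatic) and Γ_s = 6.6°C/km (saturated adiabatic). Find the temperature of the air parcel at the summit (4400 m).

-18.22°C

From 500 m to 2200 m (dry): cools by 10 × 1.7 = 17°C, giving -3.7°C.
From 2200 m to 4400 m (saturated): cools by 6.6 × 2.2 = 14.52°C, giving -18.22°C.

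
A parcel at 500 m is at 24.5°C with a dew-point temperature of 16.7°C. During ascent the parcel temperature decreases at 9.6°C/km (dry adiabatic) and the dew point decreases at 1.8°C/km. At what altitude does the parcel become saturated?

T and T_d converge at 9.6 − 1.8 = 7.8°C per km
Height above start = (24.5 − 16.7) / 7.8 = 1 km
LCL altitude = 500 m + 1000 m = 1500 m

1500 m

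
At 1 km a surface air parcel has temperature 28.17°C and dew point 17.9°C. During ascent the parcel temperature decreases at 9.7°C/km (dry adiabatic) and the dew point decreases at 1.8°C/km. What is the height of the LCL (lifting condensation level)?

2.3 km

T and T_d converge at 9.7 − 1.8 = 7.9°C per km
Height above start = (28.17 − 17.9) / 7.9 = 1.3 km
LCL altitude = 1000 m + 1300 m = 2300 m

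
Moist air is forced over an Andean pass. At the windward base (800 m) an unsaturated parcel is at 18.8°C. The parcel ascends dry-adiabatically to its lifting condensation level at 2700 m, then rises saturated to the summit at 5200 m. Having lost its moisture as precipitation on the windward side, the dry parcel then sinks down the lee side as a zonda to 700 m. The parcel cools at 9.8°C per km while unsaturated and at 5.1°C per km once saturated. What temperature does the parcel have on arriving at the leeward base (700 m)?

From 800 m to 2700 m (dry): cools by 9.8 × 1.9 = 18.62°C, giving 0.18°C.
From 2700 m to 5200 m (saturated): cools by 5.1 × 2.5 = 12.75°C, giving -12.57°C.
From 5200 m to 700 m (dry descent): warms by 9.8 × 4.5 = 44.1°C, giving 31.53°C.

31.53°C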